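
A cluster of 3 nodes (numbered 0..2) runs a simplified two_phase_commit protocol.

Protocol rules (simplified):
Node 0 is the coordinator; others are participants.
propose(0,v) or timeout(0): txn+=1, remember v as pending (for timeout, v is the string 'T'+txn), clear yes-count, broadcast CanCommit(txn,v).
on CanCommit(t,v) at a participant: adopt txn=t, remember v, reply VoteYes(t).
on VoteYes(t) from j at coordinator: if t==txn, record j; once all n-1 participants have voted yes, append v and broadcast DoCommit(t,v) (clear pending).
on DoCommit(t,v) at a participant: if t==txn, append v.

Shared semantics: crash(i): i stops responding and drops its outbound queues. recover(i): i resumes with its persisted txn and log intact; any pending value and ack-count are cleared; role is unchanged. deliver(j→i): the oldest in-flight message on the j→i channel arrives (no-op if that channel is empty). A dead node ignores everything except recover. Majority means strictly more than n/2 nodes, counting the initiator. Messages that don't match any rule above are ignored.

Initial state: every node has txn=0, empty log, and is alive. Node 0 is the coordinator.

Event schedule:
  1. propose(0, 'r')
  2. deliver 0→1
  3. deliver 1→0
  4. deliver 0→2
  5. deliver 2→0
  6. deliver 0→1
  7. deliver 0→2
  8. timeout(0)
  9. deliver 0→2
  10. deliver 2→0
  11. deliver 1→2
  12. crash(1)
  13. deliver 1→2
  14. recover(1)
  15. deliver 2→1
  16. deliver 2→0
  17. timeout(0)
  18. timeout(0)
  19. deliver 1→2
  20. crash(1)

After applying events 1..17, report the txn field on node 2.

step 1 propose(0,'r'): 0={coor,t=1,log=-}
step 2 deliver 0→1: 1={part,t=1,log=-}
step 3 deliver 1→0: —
step 4 deliver 0→2: 2={part,t=1,log=-}
step 5 deliver 2→0: 0={coor,t=1,log=r}
step 6 deliver 0→1: 1={part,t=1,log=r}
step 7 deliver 0→2: 2={part,t=1,log=r}
step 8 timeout(0): 0={coor,t=2,log=r}
step 9 deliver 0→2: 2={part,t=2,log=r}
step 10 deliver 2→0: —
step 11 deliver 1→2: —
step 12 crash(1): 1={✗part,t=1,log=r}
step 13 deliver 1→2: —
step 14 recover(1): 1={part,t=1,log=r}
step 15 deliver 2→1: —
step 16 deliver 2→0: —
step 17 timeout(0): 0={coor,t=3,log=r}

2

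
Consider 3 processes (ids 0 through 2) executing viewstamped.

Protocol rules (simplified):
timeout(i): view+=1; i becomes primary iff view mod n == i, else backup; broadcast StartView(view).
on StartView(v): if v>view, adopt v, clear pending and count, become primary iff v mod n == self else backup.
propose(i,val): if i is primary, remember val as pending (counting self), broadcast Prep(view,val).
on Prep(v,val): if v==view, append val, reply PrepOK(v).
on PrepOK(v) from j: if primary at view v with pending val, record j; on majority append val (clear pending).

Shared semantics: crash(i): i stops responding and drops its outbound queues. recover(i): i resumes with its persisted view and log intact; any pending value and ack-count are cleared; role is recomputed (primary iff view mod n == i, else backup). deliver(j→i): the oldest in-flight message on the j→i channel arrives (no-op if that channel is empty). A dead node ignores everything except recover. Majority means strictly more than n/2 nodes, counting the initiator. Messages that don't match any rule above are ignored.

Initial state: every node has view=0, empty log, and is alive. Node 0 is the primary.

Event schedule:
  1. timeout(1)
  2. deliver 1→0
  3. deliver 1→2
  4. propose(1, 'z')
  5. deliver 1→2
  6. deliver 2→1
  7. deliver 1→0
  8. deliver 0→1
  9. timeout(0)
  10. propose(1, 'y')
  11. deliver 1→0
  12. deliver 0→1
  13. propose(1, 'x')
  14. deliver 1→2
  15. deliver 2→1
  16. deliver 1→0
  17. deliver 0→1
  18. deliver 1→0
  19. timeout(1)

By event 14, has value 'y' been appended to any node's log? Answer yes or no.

yes

step 1 timeout(1): 1={prim,v=1,log=-}
step 2 deliver 1→0: 0={back,v=1,log=-}
step 3 deliver 1→2: 2={back,v=1,log=-}
step 4 propose(1,'z'): —
step 5 deliver 1→2: 2={back,v=1,log=z}
step 6 deliver 2→1: 1={prim,v=1,log=z}
step 7 deliver 1→0: 0={back,v=1,log=z}
step 8 deliver 0→1: —
step 9 timeout(0): 0={back,v=2,log=z}
step 10 propose(1,'y'): —
step 11 deliver 1→0: —
step 12 deliver 0→1: 1={back,v=2,log=z}
step 13 propose(1,'x'): —
step 14 deliver 1→2: 2={back,v=1,log=z,y}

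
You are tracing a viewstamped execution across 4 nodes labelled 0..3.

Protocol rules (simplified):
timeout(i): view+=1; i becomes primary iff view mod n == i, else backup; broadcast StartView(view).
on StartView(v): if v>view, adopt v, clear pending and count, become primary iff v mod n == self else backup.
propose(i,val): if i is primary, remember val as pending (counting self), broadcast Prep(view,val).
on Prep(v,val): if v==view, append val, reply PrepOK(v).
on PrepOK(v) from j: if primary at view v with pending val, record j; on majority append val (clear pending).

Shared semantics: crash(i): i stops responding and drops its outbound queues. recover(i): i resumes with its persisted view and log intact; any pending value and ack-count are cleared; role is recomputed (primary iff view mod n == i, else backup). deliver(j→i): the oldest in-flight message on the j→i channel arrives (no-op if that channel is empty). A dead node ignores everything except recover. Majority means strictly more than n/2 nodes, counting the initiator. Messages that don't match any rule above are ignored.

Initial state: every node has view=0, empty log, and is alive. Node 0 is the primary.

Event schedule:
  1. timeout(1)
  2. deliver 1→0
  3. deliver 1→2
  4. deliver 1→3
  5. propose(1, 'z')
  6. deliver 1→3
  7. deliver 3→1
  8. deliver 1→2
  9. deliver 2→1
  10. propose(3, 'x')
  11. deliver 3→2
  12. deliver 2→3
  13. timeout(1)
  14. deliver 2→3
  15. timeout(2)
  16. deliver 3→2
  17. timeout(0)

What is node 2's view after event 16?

2

after 1 — timeout(1): n1:prim/v1/[-]
after 2 — deliver 1→0: n0:back/v1/[-]
after 3 — deliver 1→2: n2:back/v1/[-]
after 4 — deliver 1→3: n3:back/v1/[-]
after 5 — propose(1,'z'): ·
after 6 — deliver 1→3: n3:back/v1/[z]
after 7 — deliver 3→1: ·
after 8 — deliver 1→2: n2:back/v1/[z]
after 9 — deliver 2→1: n1:prim/v1/[z]
after 10 — propose(3,'x'): ·
after 11 — deliver 3→2: ·
after 12 — deliver 2→3: ·
after 13 — timeout(1): n1:back/v2/[z]
after 14 — deliver 2→3: ·
after 15 — timeout(2): n2:prim/v2/[z]
after 16 — deliver 3→2: ·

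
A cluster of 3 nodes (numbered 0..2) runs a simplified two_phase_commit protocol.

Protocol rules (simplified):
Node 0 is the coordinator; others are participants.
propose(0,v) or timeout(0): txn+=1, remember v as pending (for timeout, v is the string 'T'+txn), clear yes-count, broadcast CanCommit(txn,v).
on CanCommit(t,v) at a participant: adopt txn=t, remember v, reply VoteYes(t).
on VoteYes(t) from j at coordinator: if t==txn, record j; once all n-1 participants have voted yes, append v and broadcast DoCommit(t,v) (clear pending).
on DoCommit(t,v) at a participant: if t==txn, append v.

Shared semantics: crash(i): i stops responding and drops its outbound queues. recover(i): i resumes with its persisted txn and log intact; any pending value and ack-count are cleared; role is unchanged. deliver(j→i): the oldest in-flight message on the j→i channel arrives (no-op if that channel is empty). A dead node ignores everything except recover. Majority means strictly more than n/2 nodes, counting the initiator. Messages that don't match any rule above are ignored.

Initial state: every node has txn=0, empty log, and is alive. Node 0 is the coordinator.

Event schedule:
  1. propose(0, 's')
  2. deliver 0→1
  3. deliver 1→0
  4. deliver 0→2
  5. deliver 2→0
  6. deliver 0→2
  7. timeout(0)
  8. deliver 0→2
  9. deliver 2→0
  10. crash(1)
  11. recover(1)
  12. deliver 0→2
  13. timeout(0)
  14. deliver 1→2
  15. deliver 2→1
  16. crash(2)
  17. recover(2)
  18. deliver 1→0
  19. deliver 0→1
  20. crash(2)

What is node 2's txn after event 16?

2

after 1 — propose(0,'s'): n0:coor/t1/[-]
after 2 — deliver 0→1: n1:part/t1/[-]
after 3 — deliver 1→0: ·
after 4 — deliver 0→2: n2:part/t1/[-]
after 5 — deliver 2→0: n0:coor/t1/[s]
after 6 — deliver 0→2: n2:part/t1/[s]
after 7 — timeout(0): n0:coor/t2/[s]
after 8 — deliver 0→2: n2:part/t2/[s]
after 9 — deliver 2→0: ·
after 10 — crash(1): n1:✗part/t1/[-]
after 11 — recover(1): n1:part/t1/[-]
after 12 — deliver 0→2: ·
after 13 — timeout(0): n0:coor/t3/[s]
after 14 — deliver 1→2: ·
after 15 — deliver 2→1: ·
after 16 — crash(2): n2:✗part/t2/[s]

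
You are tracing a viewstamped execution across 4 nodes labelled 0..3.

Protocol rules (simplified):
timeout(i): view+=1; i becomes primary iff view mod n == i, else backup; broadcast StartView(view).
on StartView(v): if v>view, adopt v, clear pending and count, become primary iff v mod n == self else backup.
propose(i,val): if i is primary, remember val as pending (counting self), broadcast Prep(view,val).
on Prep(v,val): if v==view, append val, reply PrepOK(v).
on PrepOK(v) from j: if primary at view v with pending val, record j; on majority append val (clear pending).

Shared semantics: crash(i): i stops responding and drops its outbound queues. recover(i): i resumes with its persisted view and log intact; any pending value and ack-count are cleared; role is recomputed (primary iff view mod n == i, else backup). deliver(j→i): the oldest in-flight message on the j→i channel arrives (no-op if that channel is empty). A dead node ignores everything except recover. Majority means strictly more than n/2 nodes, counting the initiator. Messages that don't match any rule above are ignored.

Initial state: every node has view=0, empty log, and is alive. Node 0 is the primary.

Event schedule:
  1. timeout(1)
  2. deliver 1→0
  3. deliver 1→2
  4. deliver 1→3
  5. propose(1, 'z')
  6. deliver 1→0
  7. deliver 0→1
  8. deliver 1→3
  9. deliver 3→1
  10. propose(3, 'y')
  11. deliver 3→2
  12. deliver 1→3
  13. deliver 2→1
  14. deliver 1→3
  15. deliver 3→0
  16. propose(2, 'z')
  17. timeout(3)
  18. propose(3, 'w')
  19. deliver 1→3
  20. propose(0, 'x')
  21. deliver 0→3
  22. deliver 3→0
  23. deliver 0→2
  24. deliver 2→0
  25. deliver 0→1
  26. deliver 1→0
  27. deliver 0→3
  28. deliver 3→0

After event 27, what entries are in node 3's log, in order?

e1 timeout(1): 1[prim,v=1,-]
e2 deliver 1→0: 0[back,v=1,-]
e3 deliver 1→2: 2[back,v=1,-]
e4 deliver 1→3: 3[back,v=1,-]
e5 propose(1,'z'): ·
e6 deliver 1→0: 0[back,v=1,z]
e7 deliver 0→1: ·
e8 deliver 1→3: 3[back,v=1,z]
e9 deliver 3→1: 1[prim,v=1,z]
e10 propose(3,'y'): ·
e11 deliver 3→2: ·
e12 deliver 1→3: ·
e13 deliver 2→1: ·
e14 deliver 1→3: ·
e15 deliver 3→0: ·
e16 propose(2,'z'): ·
e17 timeout(3): 3[back,v=2,z]
e18 propose(3,'w'): ·
e19 deliver 1→3: ·
e20 propose(0,'x'): ·
e21 deliver 0→3: ·
e22 deliver 3→0: 0[back,v=2,z]
e23 deliver 0→2: ·
e24 deliver 2→0: ·
e25 deliver 0→1: ·
e26 deliver 1→0: ·
e27 deliver 0→3: ·

z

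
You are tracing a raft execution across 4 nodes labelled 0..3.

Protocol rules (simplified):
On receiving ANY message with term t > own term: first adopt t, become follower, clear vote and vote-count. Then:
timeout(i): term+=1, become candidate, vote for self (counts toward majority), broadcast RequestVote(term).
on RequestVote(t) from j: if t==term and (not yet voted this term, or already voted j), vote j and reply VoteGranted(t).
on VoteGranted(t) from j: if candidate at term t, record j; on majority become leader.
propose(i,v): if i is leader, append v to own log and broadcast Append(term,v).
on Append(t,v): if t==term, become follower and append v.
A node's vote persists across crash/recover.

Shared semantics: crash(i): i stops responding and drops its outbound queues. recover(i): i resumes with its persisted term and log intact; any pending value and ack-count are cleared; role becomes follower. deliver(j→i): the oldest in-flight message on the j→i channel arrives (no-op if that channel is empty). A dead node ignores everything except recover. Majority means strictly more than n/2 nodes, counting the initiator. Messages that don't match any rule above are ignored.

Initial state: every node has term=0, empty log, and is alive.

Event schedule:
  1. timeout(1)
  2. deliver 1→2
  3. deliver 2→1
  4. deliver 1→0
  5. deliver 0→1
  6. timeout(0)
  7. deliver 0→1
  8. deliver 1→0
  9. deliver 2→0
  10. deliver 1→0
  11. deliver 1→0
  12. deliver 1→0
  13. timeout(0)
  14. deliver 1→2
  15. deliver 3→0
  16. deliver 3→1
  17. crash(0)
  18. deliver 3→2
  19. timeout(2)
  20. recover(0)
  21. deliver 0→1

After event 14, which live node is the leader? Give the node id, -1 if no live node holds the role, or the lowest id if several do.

-1

after 1 — timeout(1): n1:cand/t1/[-]
after 2 — deliver 1→2: n2:foll/t1/[-]
after 3 — deliver 2→1: ·
after 4 — deliver 1→0: n0:foll/t1/[-]
after 5 — deliver 0→1: n1:lead/t1/[-]
after 6 — timeout(0): n0:cand/t2/[-]
after 7 — deliver 0→1: n1:foll/t2/[-]
after 8 — deliver 1→0: ·
after 9 — deliver 2→0: ·
after 10 — deliver 1→0: ·
after 11 — deliver 1→0: ·
after 12 — deliver 1→0: ·
after 13 — timeout(0): n0:cand/t3/[-]
after 14 — deliver 1→2: ·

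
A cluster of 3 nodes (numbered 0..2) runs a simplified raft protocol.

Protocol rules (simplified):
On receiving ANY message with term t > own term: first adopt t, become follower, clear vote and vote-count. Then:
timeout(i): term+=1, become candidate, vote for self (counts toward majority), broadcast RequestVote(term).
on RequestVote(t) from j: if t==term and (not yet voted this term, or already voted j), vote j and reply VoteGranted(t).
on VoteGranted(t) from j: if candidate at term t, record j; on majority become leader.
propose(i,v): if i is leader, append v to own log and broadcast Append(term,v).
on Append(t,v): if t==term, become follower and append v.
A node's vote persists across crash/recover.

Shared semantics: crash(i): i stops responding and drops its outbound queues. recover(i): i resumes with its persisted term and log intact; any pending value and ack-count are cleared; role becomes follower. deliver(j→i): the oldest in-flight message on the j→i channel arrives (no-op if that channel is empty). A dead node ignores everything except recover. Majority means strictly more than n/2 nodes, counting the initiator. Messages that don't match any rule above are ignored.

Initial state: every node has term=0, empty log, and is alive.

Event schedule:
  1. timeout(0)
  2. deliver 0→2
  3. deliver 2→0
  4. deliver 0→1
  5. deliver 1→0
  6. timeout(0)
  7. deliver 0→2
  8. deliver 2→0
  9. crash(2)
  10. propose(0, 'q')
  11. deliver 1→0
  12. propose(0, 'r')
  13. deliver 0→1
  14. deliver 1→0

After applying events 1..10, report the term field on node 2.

2

step 1 timeout(0): 0={cand,t=1,log=-}
step 2 deliver 0→2: 2={foll,t=1,log=-}
step 3 deliver 2→0: 0={lead,t=1,log=-}
step 4 deliver 0→1: 1={foll,t=1,log=-}
step 5 deliver 1→0: —
step 6 timeout(0): 0={cand,t=2,log=-}
step 7 deliver 0→2: 2={foll,t=2,log=-}
step 8 deliver 2→0: 0={lead,t=2,log=-}
step 9 crash(2): 2={✗foll,t=2,log=-}
step 10 propose(0,'q'): 0={lead,t=2,log=q}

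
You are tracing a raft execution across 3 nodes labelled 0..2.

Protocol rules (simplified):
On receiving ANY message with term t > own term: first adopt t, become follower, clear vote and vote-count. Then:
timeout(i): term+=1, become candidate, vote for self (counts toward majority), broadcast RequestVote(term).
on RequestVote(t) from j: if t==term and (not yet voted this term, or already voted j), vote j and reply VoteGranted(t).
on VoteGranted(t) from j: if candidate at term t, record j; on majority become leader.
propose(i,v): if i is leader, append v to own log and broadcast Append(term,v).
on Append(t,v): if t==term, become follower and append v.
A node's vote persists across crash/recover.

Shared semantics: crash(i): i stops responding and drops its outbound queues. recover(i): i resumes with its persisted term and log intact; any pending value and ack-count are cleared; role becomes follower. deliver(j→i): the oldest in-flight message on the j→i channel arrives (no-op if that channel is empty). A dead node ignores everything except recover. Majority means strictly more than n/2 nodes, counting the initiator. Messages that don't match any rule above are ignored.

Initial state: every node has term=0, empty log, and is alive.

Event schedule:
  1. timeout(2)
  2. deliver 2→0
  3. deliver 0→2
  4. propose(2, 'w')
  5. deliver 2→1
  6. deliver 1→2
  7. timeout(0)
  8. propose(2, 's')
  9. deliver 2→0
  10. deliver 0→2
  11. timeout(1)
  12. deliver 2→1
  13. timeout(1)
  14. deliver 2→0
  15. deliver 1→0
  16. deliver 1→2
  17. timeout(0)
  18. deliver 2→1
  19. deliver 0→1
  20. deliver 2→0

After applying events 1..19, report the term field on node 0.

3

after 1 — timeout(2): n2:cand/t1/[-]
after 2 — deliver 2→0: n0:foll/t1/[-]
after 3 — deliver 0→2: n2:lead/t1/[-]
after 4 — propose(2,'w'): n2:lead/t1/[w]
after 5 — deliver 2→1: n1:foll/t1/[-]
after 6 — deliver 1→2: ·
after 7 — timeout(0): n0:cand/t2/[-]
after 8 — propose(2,'s'): n2:lead/t1/[w,s]
after 9 — deliver 2→0: ·
after 10 — deliver 0→2: n2:foll/t2/[w,s]
after 11 — timeout(1): n1:cand/t2/[-]
after 12 — deliver 2→1: ·
after 13 — timeout(1): n1:cand/t3/[-]
after 14 — deliver 2→0: ·
after 15 — deliver 1→0: ·
after 16 — deliver 1→2: ·
after 17 — timeout(0): n0:cand/t3/[-]
after 18 — deliver 2→1: ·
after 19 — deliver 0→1: ·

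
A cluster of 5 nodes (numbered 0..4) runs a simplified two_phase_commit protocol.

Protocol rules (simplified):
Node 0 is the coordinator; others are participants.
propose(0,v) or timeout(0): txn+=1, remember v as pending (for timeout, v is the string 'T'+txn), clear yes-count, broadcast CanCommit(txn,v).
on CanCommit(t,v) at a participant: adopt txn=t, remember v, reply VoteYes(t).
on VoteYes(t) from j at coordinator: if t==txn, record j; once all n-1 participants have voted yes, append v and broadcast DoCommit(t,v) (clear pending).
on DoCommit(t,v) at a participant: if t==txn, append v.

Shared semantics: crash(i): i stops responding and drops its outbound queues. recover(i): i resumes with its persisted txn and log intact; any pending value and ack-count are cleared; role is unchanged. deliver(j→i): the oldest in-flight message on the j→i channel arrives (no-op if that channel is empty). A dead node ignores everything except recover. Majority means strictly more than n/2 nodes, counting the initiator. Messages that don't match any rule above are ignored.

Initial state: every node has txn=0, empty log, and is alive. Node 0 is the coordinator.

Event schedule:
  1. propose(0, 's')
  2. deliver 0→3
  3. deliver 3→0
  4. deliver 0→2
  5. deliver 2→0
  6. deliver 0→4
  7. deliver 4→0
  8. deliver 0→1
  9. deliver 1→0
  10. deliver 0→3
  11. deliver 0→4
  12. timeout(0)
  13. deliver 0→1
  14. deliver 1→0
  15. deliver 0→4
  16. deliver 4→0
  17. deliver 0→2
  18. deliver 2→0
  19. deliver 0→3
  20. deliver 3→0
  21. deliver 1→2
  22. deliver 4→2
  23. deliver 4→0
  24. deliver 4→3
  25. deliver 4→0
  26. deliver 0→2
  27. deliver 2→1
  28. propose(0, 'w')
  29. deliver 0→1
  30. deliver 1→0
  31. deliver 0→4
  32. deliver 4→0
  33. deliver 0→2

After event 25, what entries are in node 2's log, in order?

[1] propose(0,'s') → N0(coor t1 [-])
[2] deliver 0→3 → N3(part t1 [-])
[3] deliver 3→0 → ∅
[4] deliver 0→2 → N2(part t1 [-])
[5] deliver 2→0 → ∅
[6] deliver 0→4 → N4(part t1 [-])
[7] deliver 4→0 → ∅
[8] deliver 0→1 → N1(part t1 [-])
[9] deliver 1→0 → N0(coor t1 [s])
[10] deliver 0→3 → N3(part t1 [s])
[11] deliver 0→4 → N4(part t1 [s])
[12] timeout(0) → N0(coor t2 [s])
[13] deliver 0→1 → N1(part t1 [s])
[14] deliver 1→0 → ∅
[15] deliver 0→4 → N4(part t2 [s])
[16] deliver 4→0 → ∅
[17] deliver 0→2 → N2(part t1 [s])
[18] deliver 2→0 → ∅
[19] deliver 0→3 → N3(part t2 [s])
[20] deliver 3→0 → ∅
[21] deliver 1→2 → ∅
[22] deliver 4→2 → ∅
[23] deliver 4→0 → ∅
[24] deliver 4→3 → ∅
[25] deliver 4→0 → ∅

s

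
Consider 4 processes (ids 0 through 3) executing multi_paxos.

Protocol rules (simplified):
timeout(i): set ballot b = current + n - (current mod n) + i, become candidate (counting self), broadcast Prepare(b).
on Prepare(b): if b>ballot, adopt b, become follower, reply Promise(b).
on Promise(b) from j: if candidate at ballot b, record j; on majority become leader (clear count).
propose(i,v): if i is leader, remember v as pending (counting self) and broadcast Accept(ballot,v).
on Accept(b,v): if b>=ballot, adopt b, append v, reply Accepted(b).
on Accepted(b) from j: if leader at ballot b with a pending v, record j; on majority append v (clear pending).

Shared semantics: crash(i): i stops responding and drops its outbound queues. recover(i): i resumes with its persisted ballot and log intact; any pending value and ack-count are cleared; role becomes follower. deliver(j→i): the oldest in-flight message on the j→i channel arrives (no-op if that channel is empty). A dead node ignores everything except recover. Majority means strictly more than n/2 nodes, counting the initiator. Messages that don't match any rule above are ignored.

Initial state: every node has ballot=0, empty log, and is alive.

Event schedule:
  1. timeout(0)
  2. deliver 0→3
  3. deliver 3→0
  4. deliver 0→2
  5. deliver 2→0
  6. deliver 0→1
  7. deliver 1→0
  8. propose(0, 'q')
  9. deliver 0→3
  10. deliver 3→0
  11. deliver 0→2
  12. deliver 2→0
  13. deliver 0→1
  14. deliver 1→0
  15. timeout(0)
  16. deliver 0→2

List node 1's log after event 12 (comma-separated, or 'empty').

1. timeout(0):  <0:cand b4 ->
2. deliver 0→3:  <3:foll b4 ->
3. deliver 3→0:  nop
4. deliver 0→2:  <2:foll b4 ->
5. deliver 2→0:  <0:lead b4 ->
6. deliver 0→1:  <1:foll b4 ->
7. deliver 1→0:  nop
8. propose(0,'q'):  nop
9. deliver 0→3:  <3:foll b4 q>
10. deliver 3→0:  nop
11. deliver 0→2:  <2:foll b4 q>
12. deliver 2→0:  <0:lead b4 q>

empty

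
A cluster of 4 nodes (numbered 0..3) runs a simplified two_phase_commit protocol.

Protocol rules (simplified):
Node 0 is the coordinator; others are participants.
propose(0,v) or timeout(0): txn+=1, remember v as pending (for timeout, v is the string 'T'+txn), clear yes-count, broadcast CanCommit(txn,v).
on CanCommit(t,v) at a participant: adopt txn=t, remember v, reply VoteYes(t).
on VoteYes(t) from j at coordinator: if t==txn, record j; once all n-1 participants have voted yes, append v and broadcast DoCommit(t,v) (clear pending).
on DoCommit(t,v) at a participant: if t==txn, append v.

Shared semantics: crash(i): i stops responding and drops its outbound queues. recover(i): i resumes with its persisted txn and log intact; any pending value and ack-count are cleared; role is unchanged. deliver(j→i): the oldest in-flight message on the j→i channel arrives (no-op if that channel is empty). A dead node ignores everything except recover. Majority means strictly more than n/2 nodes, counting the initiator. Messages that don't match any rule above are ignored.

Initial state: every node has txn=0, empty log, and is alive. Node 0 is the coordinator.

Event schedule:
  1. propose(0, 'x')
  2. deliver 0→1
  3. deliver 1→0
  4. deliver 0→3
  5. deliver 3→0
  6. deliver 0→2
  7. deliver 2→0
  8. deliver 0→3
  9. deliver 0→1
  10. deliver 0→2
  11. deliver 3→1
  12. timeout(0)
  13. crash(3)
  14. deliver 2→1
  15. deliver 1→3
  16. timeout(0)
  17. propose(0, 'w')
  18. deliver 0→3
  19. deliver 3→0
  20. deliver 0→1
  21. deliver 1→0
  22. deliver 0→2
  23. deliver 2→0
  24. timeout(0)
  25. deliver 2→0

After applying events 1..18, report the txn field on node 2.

after 1 — propose(0,'x'): n0:coor/t1/[-]
after 2 — deliver 0→1: n1:part/t1/[-]
after 3 — deliver 1→0: ·
after 4 — deliver 0→3: n3:part/t1/[-]
after 5 — deliver 3→0: ·
after 6 — deliver 0→2: n2:part/t1/[-]
after 7 — deliver 2→0: n0:coor/t1/[x]
after 8 — deliver 0→3: n3:part/t1/[x]
after 9 — deliver 0→1: n1:part/t1/[x]
after 10 — deliver 0→2: n2:part/t1/[x]
after 11 — deliver 3→1: ·
after 12 — timeout(0): n0:coor/t2/[x]
after 13 — crash(3): n3:✗part/t1/[x]
after 14 — deliver 2→1: ·
after 15 — deliver 1→3: ·
after 16 — timeout(0): n0:coor/t3/[x]
after 17 — propose(0,'w'): n0:coor/t4/[x]
after 18 — deliver 0→3: ·

1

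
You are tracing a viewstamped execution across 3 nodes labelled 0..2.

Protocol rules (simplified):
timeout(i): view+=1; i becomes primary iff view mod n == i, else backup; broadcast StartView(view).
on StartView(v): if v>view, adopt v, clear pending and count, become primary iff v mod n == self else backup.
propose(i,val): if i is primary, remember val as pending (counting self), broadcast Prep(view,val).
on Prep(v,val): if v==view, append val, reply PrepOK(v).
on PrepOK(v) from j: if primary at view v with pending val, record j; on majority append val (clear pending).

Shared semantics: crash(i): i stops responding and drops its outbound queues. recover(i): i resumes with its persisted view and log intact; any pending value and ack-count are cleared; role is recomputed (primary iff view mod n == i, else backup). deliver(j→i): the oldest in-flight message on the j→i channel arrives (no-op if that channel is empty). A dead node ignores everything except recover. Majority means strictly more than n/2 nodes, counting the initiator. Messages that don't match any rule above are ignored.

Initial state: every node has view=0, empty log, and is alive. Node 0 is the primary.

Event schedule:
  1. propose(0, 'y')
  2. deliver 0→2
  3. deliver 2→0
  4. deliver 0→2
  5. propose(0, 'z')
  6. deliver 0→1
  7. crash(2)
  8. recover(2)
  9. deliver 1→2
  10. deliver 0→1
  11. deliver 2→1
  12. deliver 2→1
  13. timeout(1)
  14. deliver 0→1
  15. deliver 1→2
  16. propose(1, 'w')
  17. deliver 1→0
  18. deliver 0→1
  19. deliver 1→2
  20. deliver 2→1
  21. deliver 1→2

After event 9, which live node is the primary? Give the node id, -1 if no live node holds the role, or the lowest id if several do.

step 1 propose(0,'y'): —
step 2 deliver 0→2: 2={back,v=0,log=y}
step 3 deliver 2→0: 0={prim,v=0,log=y}
step 4 deliver 0→2: —
step 5 propose(0,'z'): —
step 6 deliver 0→1: 1={back,v=0,log=y}
step 7 crash(2): 2={✗back,v=0,log=y}
step 8 recover(2): 2={back,v=0,log=y}
step 9 deliver 1→2: —

0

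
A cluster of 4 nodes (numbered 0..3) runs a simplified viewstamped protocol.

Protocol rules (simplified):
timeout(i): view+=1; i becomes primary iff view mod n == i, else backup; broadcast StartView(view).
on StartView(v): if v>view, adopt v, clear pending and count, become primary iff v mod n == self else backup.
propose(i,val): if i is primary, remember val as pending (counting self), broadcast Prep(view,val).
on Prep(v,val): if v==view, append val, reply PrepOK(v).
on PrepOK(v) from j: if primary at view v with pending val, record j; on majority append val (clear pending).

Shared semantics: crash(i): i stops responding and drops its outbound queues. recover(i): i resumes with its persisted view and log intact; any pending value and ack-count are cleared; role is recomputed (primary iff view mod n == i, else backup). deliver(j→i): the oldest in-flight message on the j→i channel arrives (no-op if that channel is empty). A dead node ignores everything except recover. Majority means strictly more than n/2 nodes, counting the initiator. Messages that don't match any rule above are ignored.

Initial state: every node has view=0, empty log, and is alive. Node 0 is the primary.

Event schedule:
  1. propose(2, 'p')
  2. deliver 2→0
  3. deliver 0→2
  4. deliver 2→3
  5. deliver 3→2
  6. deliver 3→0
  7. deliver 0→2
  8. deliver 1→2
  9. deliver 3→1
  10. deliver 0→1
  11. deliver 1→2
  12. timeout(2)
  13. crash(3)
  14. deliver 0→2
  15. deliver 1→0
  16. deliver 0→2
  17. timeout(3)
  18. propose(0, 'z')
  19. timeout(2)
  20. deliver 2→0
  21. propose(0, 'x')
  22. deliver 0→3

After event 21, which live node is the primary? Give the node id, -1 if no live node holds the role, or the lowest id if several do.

2

step 1 propose(2,'p'): —
step 2 deliver 2→0: —
step 3 deliver 0→2: —
step 4 deliver 2→3: —
step 5 deliver 3→2: —
step 6 deliver 3→0: —
step 7 deliver 0→2: —
step 8 deliver 1→2: —
step 9 deliver 3→1: —
step 10 deliver 0→1: —
step 11 deliver 1→2: —
step 12 timeout(2): 2={back,v=1,log=-}
step 13 crash(3): 3={✗back,v=0,log=-}
step 14 deliver 0→2: —
step 15 deliver 1→0: —
step 16 deliver 0→2: —
step 17 timeout(3): —
step 18 propose(0,'z'): —
step 19 timeout(2): 2={prim,v=2,log=-}
step 20 deliver 2→0: 0={back,v=1,log=-}
step 21 propose(0,'x'): —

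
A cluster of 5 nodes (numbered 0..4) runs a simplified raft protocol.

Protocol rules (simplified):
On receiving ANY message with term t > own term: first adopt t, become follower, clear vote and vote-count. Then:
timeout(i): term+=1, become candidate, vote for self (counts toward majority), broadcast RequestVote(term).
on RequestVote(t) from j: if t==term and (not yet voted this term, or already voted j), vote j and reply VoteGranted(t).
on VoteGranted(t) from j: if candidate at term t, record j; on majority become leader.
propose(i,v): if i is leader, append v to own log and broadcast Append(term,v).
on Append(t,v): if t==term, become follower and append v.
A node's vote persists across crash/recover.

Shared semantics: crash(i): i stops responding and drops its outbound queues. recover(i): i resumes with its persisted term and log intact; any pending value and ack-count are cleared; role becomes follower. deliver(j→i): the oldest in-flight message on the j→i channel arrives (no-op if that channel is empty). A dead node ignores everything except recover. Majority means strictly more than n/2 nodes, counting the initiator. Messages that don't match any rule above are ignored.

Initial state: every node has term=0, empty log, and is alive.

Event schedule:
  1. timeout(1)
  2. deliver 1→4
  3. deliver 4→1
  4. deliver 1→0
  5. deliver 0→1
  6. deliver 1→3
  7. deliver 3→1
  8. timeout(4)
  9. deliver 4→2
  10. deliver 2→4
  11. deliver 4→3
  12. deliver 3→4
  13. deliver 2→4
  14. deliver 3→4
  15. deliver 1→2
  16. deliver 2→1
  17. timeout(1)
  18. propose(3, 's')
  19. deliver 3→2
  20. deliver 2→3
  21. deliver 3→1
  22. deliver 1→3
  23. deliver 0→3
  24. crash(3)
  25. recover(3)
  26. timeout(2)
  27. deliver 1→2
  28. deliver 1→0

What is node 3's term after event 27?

2

step 1 timeout(1): 1={cand,t=1,log=-}
step 2 deliver 1→4: 4={foll,t=1,log=-}
step 3 deliver 4→1: —
step 4 deliver 1→0: 0={foll,t=1,log=-}
step 5 deliver 0→1: 1={lead,t=1,log=-}
step 6 deliver 1→3: 3={foll,t=1,log=-}
step 7 deliver 3→1: —
step 8 timeout(4): 4={cand,t=2,log=-}
step 9 deliver 4→2: 2={foll,t=2,log=-}
step 10 deliver 2→4: —
step 11 deliver 4→3: 3={foll,t=2,log=-}
step 12 deliver 3→4: 4={lead,t=2,log=-}
step 13 deliver 2→4: —
step 14 deliver 3→4: —
step 15 deliver 1→2: —
step 16 deliver 2→1: —
step 17 timeout(1): 1={cand,t=2,log=-}
step 18 propose(3,'s'): —
step 19 deliver 3→2: —
step 20 deliver 2→3: —
step 21 deliver 3→1: —
step 22 deliver 1→3: —
step 23 deliver 0→3: —
step 24 crash(3): 3={✗foll,t=2,log=-}
step 25 recover(3): 3={foll,t=2,log=-}
step 26 timeout(2): 2={cand,t=3,log=-}
step 27 deliver 1→2: —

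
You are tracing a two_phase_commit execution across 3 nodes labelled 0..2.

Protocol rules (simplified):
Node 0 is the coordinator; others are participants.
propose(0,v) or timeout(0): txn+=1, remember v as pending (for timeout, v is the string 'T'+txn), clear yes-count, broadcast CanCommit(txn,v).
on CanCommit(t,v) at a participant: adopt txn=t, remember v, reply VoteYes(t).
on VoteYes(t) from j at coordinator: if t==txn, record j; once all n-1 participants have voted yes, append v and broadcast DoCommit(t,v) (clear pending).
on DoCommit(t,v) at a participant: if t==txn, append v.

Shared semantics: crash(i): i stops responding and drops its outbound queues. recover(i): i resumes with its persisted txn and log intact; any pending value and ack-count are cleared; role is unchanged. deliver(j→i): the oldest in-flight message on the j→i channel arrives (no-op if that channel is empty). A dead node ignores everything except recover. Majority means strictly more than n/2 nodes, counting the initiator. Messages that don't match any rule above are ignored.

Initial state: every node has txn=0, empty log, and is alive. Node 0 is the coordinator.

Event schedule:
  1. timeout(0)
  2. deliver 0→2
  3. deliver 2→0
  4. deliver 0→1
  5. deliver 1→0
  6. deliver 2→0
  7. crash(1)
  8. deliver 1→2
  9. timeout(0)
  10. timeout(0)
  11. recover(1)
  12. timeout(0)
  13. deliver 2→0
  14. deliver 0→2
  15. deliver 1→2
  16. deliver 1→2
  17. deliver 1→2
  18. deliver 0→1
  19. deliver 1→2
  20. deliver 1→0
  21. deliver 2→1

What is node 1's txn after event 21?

1

[1] timeout(0) → N0(coor t1 [-])
[2] deliver 0→2 → N2(part t1 [-])
[3] deliver 2→0 → ∅
[4] deliver 0→1 → N1(part t1 [-])
[5] deliver 1→0 → N0(coor t1 [T1])
[6] deliver 2→0 → ∅
[7] crash(1) → N1(✗part t1 [-])
[8] deliver 1→2 → ∅
[9] timeout(0) → N0(coor t2 [T1])
[10] timeout(0) → N0(coor t3 [T1])
[11] recover(1) → N1(part t1 [-])
[12] timeout(0) → N0(coor t4 [T1])
[13] deliver 2→0 → ∅
[14] deliver 0→2 → N2(part t1 [T1])
[15] deliver 1→2 → ∅
[16] deliver 1→2 → ∅
[17] deliver 1→2 → ∅
[18] deliver 0→1 → N1(part t1 [T1])
[19] deliver 1→2 → ∅
[20] deliver 1→0 → ∅
[21] deliver 2→1 → ∅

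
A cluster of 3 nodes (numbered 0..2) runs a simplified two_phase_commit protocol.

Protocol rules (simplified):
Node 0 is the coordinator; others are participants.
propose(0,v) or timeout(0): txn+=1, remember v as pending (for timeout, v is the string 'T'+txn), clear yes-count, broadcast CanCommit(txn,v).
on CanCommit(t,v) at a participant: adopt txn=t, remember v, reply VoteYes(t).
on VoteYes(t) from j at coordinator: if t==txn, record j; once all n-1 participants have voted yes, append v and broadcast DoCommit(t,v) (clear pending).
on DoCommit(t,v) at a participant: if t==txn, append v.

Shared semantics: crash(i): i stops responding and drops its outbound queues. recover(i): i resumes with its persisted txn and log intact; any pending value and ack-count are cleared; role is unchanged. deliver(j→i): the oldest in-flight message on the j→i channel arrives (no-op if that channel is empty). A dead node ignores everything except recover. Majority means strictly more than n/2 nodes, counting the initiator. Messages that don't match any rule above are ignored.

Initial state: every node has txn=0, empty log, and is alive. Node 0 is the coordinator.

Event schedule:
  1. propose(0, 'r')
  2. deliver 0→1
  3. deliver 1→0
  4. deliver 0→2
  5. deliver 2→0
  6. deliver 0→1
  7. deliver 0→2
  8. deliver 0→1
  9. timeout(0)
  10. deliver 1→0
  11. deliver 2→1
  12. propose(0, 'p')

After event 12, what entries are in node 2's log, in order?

r

e1 propose(0,'r'): 0[coor,t=1,-]
e2 deliver 0→1: 1[part,t=1,-]
e3 deliver 1→0: ·
e4 deliver 0→2: 2[part,t=1,-]
e5 deliver 2→0: 0[coor,t=1,r]
e6 deliver 0→1: 1[part,t=1,r]
e7 deliver 0→2: 2[part,t=1,r]
e8 deliver 0→1: ·
e9 timeout(0): 0[coor,t=2,r]
e10 deliver 1→0: ·
e11 deliver 2→1: ·
e12 propose(0,'p'): 0[coor,t=3,r]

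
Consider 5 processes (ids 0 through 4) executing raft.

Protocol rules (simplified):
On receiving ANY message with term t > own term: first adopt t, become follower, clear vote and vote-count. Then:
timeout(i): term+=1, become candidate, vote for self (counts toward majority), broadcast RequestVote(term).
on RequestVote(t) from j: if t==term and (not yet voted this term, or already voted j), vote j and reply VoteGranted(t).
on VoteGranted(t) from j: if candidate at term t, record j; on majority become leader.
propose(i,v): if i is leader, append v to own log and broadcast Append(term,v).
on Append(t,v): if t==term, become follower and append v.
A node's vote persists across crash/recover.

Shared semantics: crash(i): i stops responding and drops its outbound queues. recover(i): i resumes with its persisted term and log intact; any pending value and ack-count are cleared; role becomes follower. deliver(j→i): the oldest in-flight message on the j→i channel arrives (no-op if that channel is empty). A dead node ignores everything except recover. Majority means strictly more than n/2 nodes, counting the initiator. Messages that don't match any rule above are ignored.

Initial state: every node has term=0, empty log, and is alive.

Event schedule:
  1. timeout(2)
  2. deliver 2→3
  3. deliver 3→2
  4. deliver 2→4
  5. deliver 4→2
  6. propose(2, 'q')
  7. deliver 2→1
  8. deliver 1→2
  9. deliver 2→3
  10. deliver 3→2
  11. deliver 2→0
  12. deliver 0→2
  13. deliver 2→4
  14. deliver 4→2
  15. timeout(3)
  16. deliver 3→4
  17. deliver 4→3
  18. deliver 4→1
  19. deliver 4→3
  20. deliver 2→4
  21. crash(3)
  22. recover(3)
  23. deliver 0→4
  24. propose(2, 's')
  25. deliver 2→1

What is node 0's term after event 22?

1

after 1 — timeout(2): n2:cand/t1/[-]
after 2 — deliver 2→3: n3:foll/t1/[-]
after 3 — deliver 3→2: ·
after 4 — deliver 2→4: n4:foll/t1/[-]
after 5 — deliver 4→2: n2:lead/t1/[-]
after 6 — propose(2,'q'): n2:lead/t1/[q]
after 7 — deliver 2→1: n1:foll/t1/[-]
after 8 — deliver 1→2: ·
after 9 — deliver 2→3: n3:foll/t1/[q]
after 10 — deliver 3→2: ·
after 11 — deliver 2→0: n0:foll/t1/[-]
after 12 — deliver 0→2: ·
after 13 — deliver 2→4: n4:foll/t1/[q]
after 14 — deliver 4→2: ·
after 15 — timeout(3): n3:cand/t2/[q]
after 16 — deliver 3→4: n4:foll/t2/[q]
after 17 — deliver 4→3: ·
after 18 — deliver 4→1: ·
after 19 — deliver 4→3: ·
after 20 — deliver 2→4: ·
after 21 — crash(3): n3:✗cand/t2/[q]
after 22 — recover(3): n3:foll/t2/[q]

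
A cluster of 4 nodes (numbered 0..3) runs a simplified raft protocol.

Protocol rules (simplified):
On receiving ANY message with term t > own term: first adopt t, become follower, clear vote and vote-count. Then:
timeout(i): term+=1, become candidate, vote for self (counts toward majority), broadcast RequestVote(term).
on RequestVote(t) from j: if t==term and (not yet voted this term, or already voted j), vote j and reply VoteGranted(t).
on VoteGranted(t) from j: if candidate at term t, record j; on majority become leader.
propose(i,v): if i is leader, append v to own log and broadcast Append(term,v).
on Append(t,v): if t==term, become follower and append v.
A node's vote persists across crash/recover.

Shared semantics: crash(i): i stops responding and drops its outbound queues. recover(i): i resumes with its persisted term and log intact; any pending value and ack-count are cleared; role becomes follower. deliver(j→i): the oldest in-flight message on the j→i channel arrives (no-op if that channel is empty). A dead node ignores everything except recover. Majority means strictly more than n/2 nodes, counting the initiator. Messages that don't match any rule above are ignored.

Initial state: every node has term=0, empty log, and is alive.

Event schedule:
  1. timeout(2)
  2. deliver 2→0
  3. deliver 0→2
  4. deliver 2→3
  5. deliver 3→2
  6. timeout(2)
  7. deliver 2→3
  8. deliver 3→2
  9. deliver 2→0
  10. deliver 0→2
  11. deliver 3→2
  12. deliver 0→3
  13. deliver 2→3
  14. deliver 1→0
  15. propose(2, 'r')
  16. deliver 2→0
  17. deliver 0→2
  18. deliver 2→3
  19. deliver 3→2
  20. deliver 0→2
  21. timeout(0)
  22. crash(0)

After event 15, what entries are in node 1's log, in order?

step 1 timeout(2): 2={cand,t=1,log=-}
step 2 deliver 2→0: 0={foll,t=1,log=-}
step 3 deliver 0→2: —
step 4 deliver 2→3: 3={foll,t=1,log=-}
step 5 deliver 3→2: 2={lead,t=1,log=-}
step 6 timeout(2): 2={cand,t=2,log=-}
step 7 deliver 2→3: 3={foll,t=2,log=-}
step 8 deliver 3→2: —
step 9 deliver 2→0: 0={foll,t=2,log=-}
step 10 deliver 0→2: 2={lead,t=2,log=-}
step 11 deliver 3→2: —
step 12 deliver 0→3: —
step 13 deliver 2→3: —
step 14 deliver 1→0: —
step 15 propose(2,'r'): 2={lead,t=2,log=r}

empty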